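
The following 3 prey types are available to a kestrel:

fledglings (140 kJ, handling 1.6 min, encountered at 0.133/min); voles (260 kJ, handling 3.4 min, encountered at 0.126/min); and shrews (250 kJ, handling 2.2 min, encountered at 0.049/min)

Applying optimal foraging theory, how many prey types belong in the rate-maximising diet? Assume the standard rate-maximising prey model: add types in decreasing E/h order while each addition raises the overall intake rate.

Profitabilities (E/h, kJ/min): shrews 114, fledglings 87.5, voles 76.5. Add prey in this order while the next type's profitability exceeds the intake rate on those already taken.
Rate on top 1: 11.06. fledglings: 87.5 > 11.06 → include.
Rate on top 2: 23.38. voles: 76.5 > 23.38 → include.
Optimal diet: shrews, fledglings, voles — 3 of 3 types.

3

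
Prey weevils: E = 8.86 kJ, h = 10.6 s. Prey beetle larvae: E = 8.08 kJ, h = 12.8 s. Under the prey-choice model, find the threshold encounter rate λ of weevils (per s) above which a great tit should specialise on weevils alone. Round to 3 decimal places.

Drop beetle larvae once their profitability E₂/h₂ falls below the rate achievable on weevils alone: E₂/h₂ = λE₁/(1 + λh₁).
Solve for λ: λE₁h₂ = E₂(1 + λh₁) → λ(E₁h₂ − E₂h₁) = E₂ → λ = E₂/(E₁h₂ − E₂h₁).
λ = 8.08/(8.86×12.8 − 8.08×10.6) = 8.08/27.76 = 0.2911 per s.

0.291 per s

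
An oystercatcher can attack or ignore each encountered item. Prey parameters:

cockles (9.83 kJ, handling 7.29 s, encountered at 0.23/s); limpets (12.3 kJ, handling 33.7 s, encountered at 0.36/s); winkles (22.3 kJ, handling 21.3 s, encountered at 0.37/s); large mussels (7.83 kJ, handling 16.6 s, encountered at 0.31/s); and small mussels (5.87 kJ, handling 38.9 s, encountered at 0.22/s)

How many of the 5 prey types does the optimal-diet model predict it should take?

2

Profitabilities (E/h, kJ/s): cockles 1.35, winkles 1.05, large mussels 0.472, limpets 0.365, small mussels 0.151. Add prey in this order while the next type's profitability exceeds the intake rate on those already taken.
Rate on top 1: 0.8447. winkles: 1.05 > 0.8447 → include.
Rate on top 2: 0.9957. large mussels: 0.472 < 0.9957 → exclude; stop.
Optimal diet: cockles, winkles — 2 of 5 types.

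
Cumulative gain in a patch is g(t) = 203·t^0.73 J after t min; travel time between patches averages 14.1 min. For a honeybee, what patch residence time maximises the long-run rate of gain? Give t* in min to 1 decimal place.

38.1 min

By the marginal value theorem, leave when the instantaneous gain rate g'(t) equals the habitat-wide average g(t)/(T + t).
g'(t) = 0.73·203·t^-0.27. Setting 0.73·203·t^-0.27 = 203·t^0.73/(14.1+t) gives 0.73(14.1+t) = t, so 0.27·t = 0.73×14.1.
t* = 0.73×14.1/0.27 = 38.12 min.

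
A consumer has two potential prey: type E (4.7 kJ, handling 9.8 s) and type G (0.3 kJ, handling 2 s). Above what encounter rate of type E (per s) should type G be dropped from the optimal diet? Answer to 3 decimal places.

Drop type G once their profitability E₂/h₂ falls below the rate achievable on type E alone: E₂/h₂ = λE₁/(1 + λh₁).
Solve for λ: λE₁h₂ = E₂(1 + λh₁) → λ(E₁h₂ − E₂h₁) = E₂ → λ = E₂/(E₁h₂ − E₂h₁).
λ = 0.3/(4.7×2 − 0.3×9.8) = 0.3/6.46 = 0.04644 per s.

0.046 per s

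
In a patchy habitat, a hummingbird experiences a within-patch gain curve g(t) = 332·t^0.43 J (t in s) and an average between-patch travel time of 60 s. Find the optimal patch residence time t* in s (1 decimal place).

45.3 s

By the marginal value theorem, leave when the instantaneous gain rate g'(t) equals the habitat-wide average g(t)/(T + t).
g'(t) = 0.43·332·t^-0.57. Setting 0.43·332·t^-0.57 = 332·t^0.43/(60+t) gives 0.43(60+t) = t, so 0.57·t = 0.43×60.
t* = 0.43×60/0.57 = 45.26 s.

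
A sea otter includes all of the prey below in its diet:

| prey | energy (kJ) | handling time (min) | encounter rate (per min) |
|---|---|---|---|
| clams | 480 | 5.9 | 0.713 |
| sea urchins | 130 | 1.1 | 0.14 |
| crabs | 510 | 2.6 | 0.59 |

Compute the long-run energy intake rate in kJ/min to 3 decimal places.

95.920 kJ/min

R = (0.713×480 + 0.14×130 + 0.59×510) / (1 + 0.713×5.9 + 0.14×1.1 + 0.59×2.6) = 661.3/6.895 = 95.92 kJ/min.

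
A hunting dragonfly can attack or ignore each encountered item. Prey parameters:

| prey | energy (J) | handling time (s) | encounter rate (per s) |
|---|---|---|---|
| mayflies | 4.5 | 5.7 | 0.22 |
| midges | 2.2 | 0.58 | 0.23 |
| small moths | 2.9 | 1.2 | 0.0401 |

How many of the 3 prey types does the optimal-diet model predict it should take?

E/h in descending order: midges 3.79, small moths 2.42, mayflies 0.789 J/s. The optimal diet is the largest prefix of this list for which every included type satisfies E_i/h_i > R on the types above it.
Rate on top 1: 0.4464. small moths: 2.42 > 0.4464 → include.
Rate on top 2: 0.5267. mayflies: 0.789 > 0.5267 → include.
Optimal diet: midges, small moths, mayflies — 3 of 3 types.

3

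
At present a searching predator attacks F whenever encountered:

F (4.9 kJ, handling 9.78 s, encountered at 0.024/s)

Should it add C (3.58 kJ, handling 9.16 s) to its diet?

Intake rate on the current diet: R = (0.024×4.9) / (1 + 0.024×9.78) = 0.1176/1.235 = 0.09524 kJ/s.
Profitability of C: 3.58/9.16 = 0.3908 kJ/s.
Since 0.3908 > R, including C increases the long-run rate.

Yes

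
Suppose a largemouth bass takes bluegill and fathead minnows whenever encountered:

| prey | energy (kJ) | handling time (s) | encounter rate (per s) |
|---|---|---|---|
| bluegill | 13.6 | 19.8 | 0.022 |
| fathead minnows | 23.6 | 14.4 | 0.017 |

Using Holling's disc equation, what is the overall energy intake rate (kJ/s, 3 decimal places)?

Energy encountered per unit search time: 0.022×13.6 + 0.017×23.6 = 0.7004 kJ/s.
Handling time per unit search time: 0.022×19.8 + 0.017×14.4 = 0.6804.
Rate = 0.7004/(1 + 0.6804) = 0.4168 kJ/s.

0.417 kJ/s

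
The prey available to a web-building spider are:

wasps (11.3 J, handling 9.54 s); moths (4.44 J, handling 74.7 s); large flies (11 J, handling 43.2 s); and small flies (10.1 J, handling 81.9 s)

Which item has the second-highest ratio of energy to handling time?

large flies

In descending order of E/h:
wasps: 11.3/9.54 = 1.18 J/s
large flies: 11/43.2 = 0.255 J/s
small flies: 10.1/81.9 = 0.123 J/s
moths: 4.44/74.7 = 0.0594 J/s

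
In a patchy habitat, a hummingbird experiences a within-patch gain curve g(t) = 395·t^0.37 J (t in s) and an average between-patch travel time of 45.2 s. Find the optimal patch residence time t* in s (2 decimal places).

By the marginal value theorem, leave when the instantaneous gain rate g'(t) equals the habitat-wide average g(t)/(T + t).
g'(t) = 0.37·395·t^-0.63. Setting 0.37·395·t^-0.63 = 395·t^0.37/(45.2+t) gives 0.37(45.2+t) = t, so 0.63·t = 0.37×45.2.
t* = 0.37×45.2/0.63 = 26.55 s.

26.55 s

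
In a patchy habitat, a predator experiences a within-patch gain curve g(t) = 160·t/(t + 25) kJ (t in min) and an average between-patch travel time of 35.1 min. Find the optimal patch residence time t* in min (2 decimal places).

Maximise g(t)/(T+t): set derivative to zero → g'(t)(T+t) = g(t).
g'(t) = 160·25/(t + 25)². Setting 160·25/(t+25)² = 160t/[(t+25)(35.1+t)] gives 25(35.1+t) = t(t+25), so t² = 25×35.1 = 877.5.
t* = √877.5 = 29.62 min.

29.62 min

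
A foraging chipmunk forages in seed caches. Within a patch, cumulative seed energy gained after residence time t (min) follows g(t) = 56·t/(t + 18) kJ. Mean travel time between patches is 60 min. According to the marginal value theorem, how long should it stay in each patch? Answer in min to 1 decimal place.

By the marginal value theorem, leave when the instantaneous gain rate g'(t) equals the habitat-wide average g(t)/(T + t).
g'(t) = 56·18/(t + 18)². Setting 56·18/(t+18)² = 56t/[(t+18)(60+t)] gives 18(60+t) = t(t+18), so t² = 18×60 = 1080.
t* = √1080 = 32.86 min.

32.9 min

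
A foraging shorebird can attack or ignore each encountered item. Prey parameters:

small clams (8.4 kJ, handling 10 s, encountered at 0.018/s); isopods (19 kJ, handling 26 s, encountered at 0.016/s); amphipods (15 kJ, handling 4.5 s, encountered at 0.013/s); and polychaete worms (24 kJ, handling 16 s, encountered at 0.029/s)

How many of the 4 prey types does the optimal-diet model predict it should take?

4

Rank by E/h (kJ/s): amphipods 3.33, polychaete worms 1.5, small clams 0.84, isopods 0.731. Include each in turn until the next type's E/h falls below the running intake rate.
Rate on top 1: 0.1842. polychaete worms: 1.5 > 0.1842 → include.
Rate on top 2: 0.5852. small clams: 0.84 > 0.5852 → include.
Rate on top 3: 0.6122. isopods: 0.731 > 0.6122 → include.
Optimal diet: amphipods, polychaete worms, small clams, isopods — 4 of 4 types.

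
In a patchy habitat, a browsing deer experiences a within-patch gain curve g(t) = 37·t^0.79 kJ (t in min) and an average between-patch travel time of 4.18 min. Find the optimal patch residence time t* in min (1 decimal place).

15.7 min

By the marginal value theorem, leave when the instantaneous gain rate g'(t) equals the habitat-wide average g(t)/(T + t).
g'(t) = 0.79·37·t^-0.21. Setting 0.79·37·t^-0.21 = 37·t^0.79/(4.18+t) gives 0.79(4.18+t) = t, so 0.21·t = 0.79×4.18.
t* = 0.79×4.18/0.21 = 15.72 min.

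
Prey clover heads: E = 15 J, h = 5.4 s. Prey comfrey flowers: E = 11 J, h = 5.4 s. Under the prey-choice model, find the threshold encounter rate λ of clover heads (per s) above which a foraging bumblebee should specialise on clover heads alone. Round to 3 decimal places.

0.509 per s

At the threshold, the rate on clover heads alone equals the profitability of comfrey flowers: λ·15/(1 + λ·5.4) = 11/5.4 = 2.037.
Rearranging, λ(15 − 2.037×5.4) = 2.037, so λ = 2.037/4 = 0.5093 per s.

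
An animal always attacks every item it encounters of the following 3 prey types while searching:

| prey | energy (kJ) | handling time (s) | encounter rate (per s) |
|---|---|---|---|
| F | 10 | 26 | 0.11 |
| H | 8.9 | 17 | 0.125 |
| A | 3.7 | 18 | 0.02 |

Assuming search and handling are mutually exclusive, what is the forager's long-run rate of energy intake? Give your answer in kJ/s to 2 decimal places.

R = Σλ_iE_i / (1 + Σλ_ih_i)
Numerator: 0.11×10 + 0.125×8.9 + 0.02×3.7 = 2.287
Denominator: 1 + 0.11×26 + 0.125×17 + 0.02×18 = 6.345
R = 2.287/6.345 = 0.3604 kJ/s

0.36 kJ/s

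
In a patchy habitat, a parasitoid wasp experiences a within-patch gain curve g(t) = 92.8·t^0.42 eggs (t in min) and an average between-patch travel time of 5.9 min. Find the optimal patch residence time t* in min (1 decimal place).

4.3 min

By the marginal value theorem, leave when the instantaneous gain rate g'(t) equals the habitat-wide average g(t)/(T + t).
g'(t) = 0.42·92.8·t^-0.58. Setting 0.42·92.8·t^-0.58 = 92.8·t^0.42/(5.9+t) gives 0.42(5.9+t) = t, so 0.58·t = 0.42×5.9.
t* = 0.42×5.9/0.58 = 4.272 min.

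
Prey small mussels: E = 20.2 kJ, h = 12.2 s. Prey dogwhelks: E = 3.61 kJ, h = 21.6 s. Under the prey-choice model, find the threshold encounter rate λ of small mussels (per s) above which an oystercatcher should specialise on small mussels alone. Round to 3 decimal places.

At the threshold, the rate on small mussels alone equals the profitability of dogwhelks: λ·20.2/(1 + λ·12.2) = 3.61/21.6 = 0.1671.
Rearranging, λ(20.2 − 0.1671×12.2) = 0.1671, so λ = 0.1671/18.16 = 0.009203 per s.

0.009 per s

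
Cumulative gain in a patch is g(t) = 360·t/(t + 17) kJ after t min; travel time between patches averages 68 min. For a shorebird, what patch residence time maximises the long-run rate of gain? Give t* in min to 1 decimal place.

Maximise g(t)/(T+t): set derivative to zero → g'(t)(T+t) = g(t).
g'(t) = 360·17/(t + 17)². Setting 360·17/(t+17)² = 360t/[(t+17)(68+t)] gives 17(68+t) = t(t+17), so t² = 17×68 = 1156.
t* = √1156 = 34 min.

34.0 min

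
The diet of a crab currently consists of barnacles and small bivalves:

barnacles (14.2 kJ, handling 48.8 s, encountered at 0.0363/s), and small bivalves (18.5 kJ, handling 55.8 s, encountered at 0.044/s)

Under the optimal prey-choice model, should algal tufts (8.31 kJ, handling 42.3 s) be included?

Current rate: (0.0363×14.2 + 0.044×18.5)/(1 + 0.0363×48.8 + 0.044×55.8) = 0.2544 kJ/s.
algal tufts: E/h = 8.31/42.3 = 0.1965 kJ/s.
0.1965 < 0.2544, so adding algal tufts would lower the average — exclude it.

No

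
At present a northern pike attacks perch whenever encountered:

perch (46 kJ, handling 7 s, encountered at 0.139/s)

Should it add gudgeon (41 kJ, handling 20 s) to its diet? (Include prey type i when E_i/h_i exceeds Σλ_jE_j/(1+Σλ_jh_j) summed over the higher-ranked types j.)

Intake rate on the current diet: R = (0.139×46) / (1 + 0.139×7) = 6.394/1.973 = 3.241 kJ/s.
Profitability of gudgeon: 41/20 = 2.05 kJ/s.
Since 2.05 < R, time spent handling gudgeon is better spent searching.

No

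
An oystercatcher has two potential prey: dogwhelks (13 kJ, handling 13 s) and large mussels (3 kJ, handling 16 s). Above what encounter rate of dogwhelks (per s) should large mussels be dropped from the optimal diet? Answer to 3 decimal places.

0.018 per s

At the threshold, the rate on dogwhelks alone equals the profitability of large mussels: λ·13/(1 + λ·13) = 3/16 = 0.1875.
Rearranging, λ(13 − 0.1875×13) = 0.1875, so λ = 0.1875/10.56 = 0.01775 per s.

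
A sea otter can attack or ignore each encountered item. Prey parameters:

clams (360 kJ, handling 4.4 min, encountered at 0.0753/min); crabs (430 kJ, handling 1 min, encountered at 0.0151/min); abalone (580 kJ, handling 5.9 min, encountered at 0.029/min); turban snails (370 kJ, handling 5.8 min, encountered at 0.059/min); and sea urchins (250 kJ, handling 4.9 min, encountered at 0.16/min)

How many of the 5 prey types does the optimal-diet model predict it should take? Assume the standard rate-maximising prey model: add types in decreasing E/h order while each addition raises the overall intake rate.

5

Rank by E/h (kJ/min): crabs 430, abalone 98.3, clams 81.8, turban snails 63.8, sea urchins 51. Include each in turn until the next type's E/h falls below the running intake rate.
Rate on top 1: 6.396. abalone: 98.3 > 6.396 → include.
Rate on top 2: 19.65. clams: 81.8 > 19.65 → include.
Rate on top 3: 33.23. turban snails: 63.8 > 33.23 → include.
Rate on top 4: 38.85. sea urchins: 51 > 38.85 → include.
Optimal diet: crabs, abalone, clams, turban snails, sea urchins — 5 of 5 types.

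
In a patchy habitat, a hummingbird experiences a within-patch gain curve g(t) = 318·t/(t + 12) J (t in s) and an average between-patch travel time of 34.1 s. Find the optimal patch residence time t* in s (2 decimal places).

Maximise g(t)/(T+t): set derivative to zero → g'(t)(T+t) = g(t).
g'(t) = 318·12/(t + 12)². Setting 318·12/(t+12)² = 318t/[(t+12)(34.1+t)] gives 12(34.1+t) = t(t+12), so t² = 12×34.1 = 409.2.
t* = √409.2 = 20.23 s.

20.23 s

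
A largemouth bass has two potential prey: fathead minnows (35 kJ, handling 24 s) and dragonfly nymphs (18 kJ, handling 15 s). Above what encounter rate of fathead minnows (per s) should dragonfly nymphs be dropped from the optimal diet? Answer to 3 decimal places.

At the threshold, the rate on fathead minnows alone equals the profitability of dragonfly nymphs: λ·35/(1 + λ·24) = 18/15 = 1.2.
Rearranging, λ(35 − 1.2×24) = 1.2, so λ = 1.2/6.2 = 0.1935 per s.

0.194 per s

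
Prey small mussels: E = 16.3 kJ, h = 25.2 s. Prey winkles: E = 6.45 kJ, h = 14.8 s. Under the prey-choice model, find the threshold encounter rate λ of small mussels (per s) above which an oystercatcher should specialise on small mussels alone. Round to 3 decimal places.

The zero-one rule: include winkles iff E₂/h₂ > λE₁/(1+λh₁). Equality gives the switch point.
λE₁h₂ = E₂ + λE₂h₁ ⇒ λ = E₂/(E₁h₂ − E₂h₁) = 6.45/(241.2 − 162.5) = 0.08196 per s.

0.082 per s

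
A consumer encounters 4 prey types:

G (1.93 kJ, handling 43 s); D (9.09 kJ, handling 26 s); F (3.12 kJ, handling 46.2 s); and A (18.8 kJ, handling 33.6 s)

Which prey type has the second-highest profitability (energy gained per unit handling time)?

D

Profitability E/h (kJ/s): G = 1.93/43 = 0.0449, D = 9.09/26 = 0.35, F = 3.12/46.2 = 0.0675, A = 18.8/33.6 = 0.56.
Ranked: A > D > F > G.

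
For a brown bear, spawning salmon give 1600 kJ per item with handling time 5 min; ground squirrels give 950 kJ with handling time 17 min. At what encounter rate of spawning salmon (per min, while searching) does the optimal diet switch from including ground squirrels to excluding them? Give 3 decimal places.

At the threshold, the rate on spawning salmon alone equals the profitability of ground squirrels: λ·1600/(1 + λ·5) = 950/17 = 55.88.
Rearranging, λ(1600 − 55.88×5) = 55.88, so λ = 55.88/1321 = 0.04232 per min.

0.042 per min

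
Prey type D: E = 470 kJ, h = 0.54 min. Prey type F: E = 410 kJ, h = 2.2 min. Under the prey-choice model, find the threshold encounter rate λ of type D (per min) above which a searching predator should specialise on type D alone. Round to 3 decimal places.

0.505 per min

At the threshold, the rate on type D alone equals the profitability of type F: λ·470/(1 + λ·0.54) = 410/2.2 = 186.4.
Rearranging, λ(470 − 186.4×0.54) = 186.4, so λ = 186.4/369.4 = 0.5046 per min.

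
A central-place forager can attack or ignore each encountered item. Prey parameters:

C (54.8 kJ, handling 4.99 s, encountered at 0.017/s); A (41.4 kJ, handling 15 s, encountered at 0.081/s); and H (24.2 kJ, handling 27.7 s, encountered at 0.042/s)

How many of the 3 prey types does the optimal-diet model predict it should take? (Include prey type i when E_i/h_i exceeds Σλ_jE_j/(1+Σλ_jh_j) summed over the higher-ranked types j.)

Rank by E/h (kJ/s): C 11, A 2.76, H 0.874. Include each in turn until the next type's E/h falls below the running intake rate.
Rate on top 1: 0.8588. A: 2.76 > 0.8588 → include.
Rate on top 2: 1.863. H: 0.874 < 1.863 → exclude; stop.
Optimal diet: C, A — 2 of 3 types.

2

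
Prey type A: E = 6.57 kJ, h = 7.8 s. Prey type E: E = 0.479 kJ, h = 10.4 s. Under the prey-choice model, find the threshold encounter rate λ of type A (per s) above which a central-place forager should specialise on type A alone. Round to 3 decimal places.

At the threshold, the rate on type A alone equals the profitability of type E: λ·6.57/(1 + λ·7.8) = 0.479/10.4 = 0.04606.
Rearranging, λ(6.57 − 0.04606×7.8) = 0.04606, so λ = 0.04606/6.211 = 0.007416 per s.

0.007 per s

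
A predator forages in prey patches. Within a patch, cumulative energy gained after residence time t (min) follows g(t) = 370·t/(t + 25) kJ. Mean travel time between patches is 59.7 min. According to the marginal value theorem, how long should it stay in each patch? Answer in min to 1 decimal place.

38.6 min

By the marginal value theorem, leave when the instantaneous gain rate g'(t) equals the habitat-wide average g(t)/(T + t).
g'(t) = 370·25/(t + 25)². Setting 370·25/(t+25)² = 370t/[(t+25)(59.7+t)] gives 25(59.7+t) = t(t+25), so t² = 25×59.7 = 1492.
t* = √1492 = 38.63 min.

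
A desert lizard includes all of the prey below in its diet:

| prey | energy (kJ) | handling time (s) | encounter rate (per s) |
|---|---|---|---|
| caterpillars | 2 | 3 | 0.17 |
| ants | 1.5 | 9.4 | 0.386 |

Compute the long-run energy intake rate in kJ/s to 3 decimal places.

Energy encountered per unit search time: 0.17×2 + 0.386×1.5 = 0.919 kJ/s.
Handling time per unit search time: 0.17×3 + 0.386×9.4 = 4.138.
Rate = 0.919/(1 + 4.138) = 0.1788 kJ/s.

0.179 kJ/s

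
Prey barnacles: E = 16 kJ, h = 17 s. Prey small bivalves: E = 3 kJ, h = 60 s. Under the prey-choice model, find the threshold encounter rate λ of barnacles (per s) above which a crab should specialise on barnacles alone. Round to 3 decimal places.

0.003 per s

The zero-one rule: include small bivalves iff E₂/h₂ > λE₁/(1+λh₁). Equality gives the switch point.
λE₁h₂ = E₂ + λE₂h₁ ⇒ λ = E₂/(E₁h₂ − E₂h₁) = 3/(960 − 51) = 0.0033 per s.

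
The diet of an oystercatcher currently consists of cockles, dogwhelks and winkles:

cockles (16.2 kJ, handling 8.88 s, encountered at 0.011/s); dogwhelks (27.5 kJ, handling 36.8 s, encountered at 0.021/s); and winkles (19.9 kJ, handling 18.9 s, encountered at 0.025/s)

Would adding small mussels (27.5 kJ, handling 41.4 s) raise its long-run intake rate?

Intake rate on the current diet: R = (0.011×16.2 + 0.021×27.5 + 0.025×19.9) / (1 + 0.011×8.88 + 0.021×36.8 + 0.025×18.9) = 1.253/2.343 = 0.5349 kJ/s.
Profitability of small mussels: 27.5/41.4 = 0.6643 kJ/s.
0.6643 > 0.5349, so adding small mussels raises the average — include it.

Yes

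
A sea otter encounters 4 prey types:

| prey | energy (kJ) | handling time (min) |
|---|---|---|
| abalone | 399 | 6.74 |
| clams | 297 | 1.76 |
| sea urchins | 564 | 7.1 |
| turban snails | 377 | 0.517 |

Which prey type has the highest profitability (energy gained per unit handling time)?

In descending order of E/h:
turban snails: 377/0.517 = 729 kJ/min
clams: 297/1.76 = 169 kJ/min
sea urchins: 564/7.1 = 79.4 kJ/min
abalone: 399/6.74 = 59.2 kJ/min

turban snails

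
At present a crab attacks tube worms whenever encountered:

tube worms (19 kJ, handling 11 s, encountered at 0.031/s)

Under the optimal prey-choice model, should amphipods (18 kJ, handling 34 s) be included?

Yes

Intake rate on the current diet: R = (0.031×19) / (1 + 0.031×11) = 0.589/1.341 = 0.4392 kJ/s.
Profitability of amphipods: 18/34 = 0.5294 kJ/s.
0.5294 > 0.4392, so adding amphipods raises the average — include it.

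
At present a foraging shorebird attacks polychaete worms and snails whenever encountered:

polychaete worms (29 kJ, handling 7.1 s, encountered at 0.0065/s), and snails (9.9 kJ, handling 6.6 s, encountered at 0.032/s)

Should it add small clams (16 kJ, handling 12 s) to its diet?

Yes

Current rate: (0.0065×29 + 0.032×9.9)/(1 + 0.0065×7.1 + 0.032×6.6) = 0.4019 kJ/s.
small clams: E/h = 16/12 = 1.333 kJ/s.
1.333 > 0.4019, so adding small clams raises the average — include it.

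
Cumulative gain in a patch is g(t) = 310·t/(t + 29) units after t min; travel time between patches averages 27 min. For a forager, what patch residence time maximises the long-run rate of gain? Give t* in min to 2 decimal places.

Maximise g(t)/(T+t): set derivative to zero → g'(t)(T+t) = g(t).
g'(t) = 310·29/(t + 29)². Setting 310·29/(t+29)² = 310t/[(t+29)(27+t)] gives 29(27+t) = t(t+29), so t² = 29×27 = 783.
t* = √783 = 27.98 min.

27.98 min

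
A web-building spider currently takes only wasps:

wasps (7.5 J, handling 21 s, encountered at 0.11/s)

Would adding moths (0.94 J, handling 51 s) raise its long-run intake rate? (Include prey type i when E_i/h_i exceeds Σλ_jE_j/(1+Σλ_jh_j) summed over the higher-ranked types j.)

No

On wasps alone, R = ΣλE/(1+Σλh) = 0.825/3.31 = 0.2492 J/s.
moths: E/h = 0.94/51 = 0.01843 J/s.
Since 0.01843 < R, time spent handling moths is better spent searching.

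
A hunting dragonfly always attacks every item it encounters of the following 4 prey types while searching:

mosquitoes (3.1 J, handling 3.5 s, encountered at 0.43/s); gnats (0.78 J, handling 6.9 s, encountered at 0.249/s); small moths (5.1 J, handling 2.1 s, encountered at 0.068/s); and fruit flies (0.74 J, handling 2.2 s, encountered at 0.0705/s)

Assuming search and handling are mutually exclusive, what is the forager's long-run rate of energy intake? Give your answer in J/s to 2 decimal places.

0.43 J/s

Energy encountered per unit search time: 0.43×3.1 + 0.249×0.78 + 0.068×5.1 + 0.0705×0.74 = 1.926 J/s.
Handling time per unit search time: 0.43×3.5 + 0.249×6.9 + 0.068×2.1 + 0.0705×2.2 = 3.521.
Rate = 1.926/(1 + 3.521) = 0.4261 J/s.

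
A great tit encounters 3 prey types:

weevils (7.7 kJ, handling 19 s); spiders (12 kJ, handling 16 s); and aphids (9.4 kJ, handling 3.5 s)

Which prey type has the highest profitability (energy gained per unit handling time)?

aphids

Profitability E/h (kJ/s): weevils = 7.7/19 = 0.405, spiders = 12/16 = 0.75, aphids = 9.4/3.5 = 2.69.
Ranked: aphids > spiders > weevils.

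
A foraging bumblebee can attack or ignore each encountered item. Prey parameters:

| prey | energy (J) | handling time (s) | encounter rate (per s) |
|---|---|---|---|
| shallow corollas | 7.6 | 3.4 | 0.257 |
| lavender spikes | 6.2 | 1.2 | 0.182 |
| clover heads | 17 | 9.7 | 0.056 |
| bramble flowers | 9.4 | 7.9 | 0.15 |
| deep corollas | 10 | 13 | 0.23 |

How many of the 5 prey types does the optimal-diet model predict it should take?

E/h in descending order: lavender spikes 5.17, shallow corollas 2.24, clover heads 1.75, bramble flowers 1.19, deep corollas 0.769 J/s. The optimal diet is the largest prefix of this list for which every included type satisfies E_i/h_i > R on the types above it.
Rate on top 1: 0.9261. shallow corollas: 2.24 > 0.9261 → include.
Rate on top 2: 1.473. clover heads: 1.75 > 1.473 → include.
Rate on top 3: 1.531. bramble flowers: 1.19 < 1.531 → exclude; stop.
Optimal diet: lavender spikes, shallow corollas, clover heads — 3 of 5 types.

3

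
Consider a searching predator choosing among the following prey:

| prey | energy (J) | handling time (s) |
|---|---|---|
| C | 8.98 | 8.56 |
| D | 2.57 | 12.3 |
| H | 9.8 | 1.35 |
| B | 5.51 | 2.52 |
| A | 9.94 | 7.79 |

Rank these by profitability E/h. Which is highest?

In descending order of E/h:
H: 9.8/1.35 = 7.26 J/s
B: 5.51/2.52 = 2.19 J/s
A: 9.94/7.79 = 1.28 J/s
C: 8.98/8.56 = 1.05 J/s
D: 2.57/12.3 = 0.209 J/s

H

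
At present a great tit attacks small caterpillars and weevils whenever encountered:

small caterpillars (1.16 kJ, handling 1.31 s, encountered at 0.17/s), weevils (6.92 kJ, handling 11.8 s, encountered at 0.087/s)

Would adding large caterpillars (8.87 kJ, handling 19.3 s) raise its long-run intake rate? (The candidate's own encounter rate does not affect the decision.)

Current rate: (0.17×1.16 + 0.087×6.92)/(1 + 0.17×1.31 + 0.087×11.8) = 0.3553 kJ/s.
Profitability of large caterpillars: 8.87/19.3 = 0.4596 kJ/s.
0.4596 > 0.3553, so adding large caterpillars raises the average — include it.

Yes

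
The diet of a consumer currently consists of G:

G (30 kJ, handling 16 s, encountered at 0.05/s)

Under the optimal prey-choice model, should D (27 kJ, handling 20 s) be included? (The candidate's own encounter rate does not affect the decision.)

Current rate: (0.05×30)/(1 + 0.05×16) = 0.8333 kJ/s.
Profitability of D: 27/20 = 1.35 kJ/s.
1.35 > 0.8333, so adding D raises the average — include it.

Yes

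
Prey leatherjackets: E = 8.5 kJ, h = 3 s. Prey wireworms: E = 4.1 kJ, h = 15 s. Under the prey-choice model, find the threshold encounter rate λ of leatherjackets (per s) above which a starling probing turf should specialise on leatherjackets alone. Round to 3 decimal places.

0.036 per s

The zero-one rule: include wireworms iff E₂/h₂ > λE₁/(1+λh₁). Equality gives the switch point.
λE₁h₂ = E₂ + λE₂h₁ ⇒ λ = E₂/(E₁h₂ − E₂h₁) = 4.1/(127.5 − 12.3) = 0.03559 per s.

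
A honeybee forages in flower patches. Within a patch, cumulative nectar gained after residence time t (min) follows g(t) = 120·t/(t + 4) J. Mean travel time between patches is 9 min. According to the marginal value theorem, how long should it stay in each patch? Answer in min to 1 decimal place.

By the marginal value theorem, leave when the instantaneous gain rate g'(t) equals the habitat-wide average g(t)/(T + t).
g'(t) = 120·4/(t + 4)². Setting 120·4/(t+4)² = 120t/[(t+4)(9+t)] gives 4(9+t) = t(t+4), so t² = 4×9 = 36.
t* = √36 = 6 min.

6.0 min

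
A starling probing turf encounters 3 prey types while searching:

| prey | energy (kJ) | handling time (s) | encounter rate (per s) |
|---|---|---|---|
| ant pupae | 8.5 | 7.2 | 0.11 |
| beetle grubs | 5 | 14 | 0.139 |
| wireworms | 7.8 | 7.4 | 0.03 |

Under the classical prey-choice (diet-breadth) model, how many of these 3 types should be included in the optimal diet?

E/h in descending order: ant pupae 1.18, wireworms 1.05, beetle grubs 0.357 kJ/s. The optimal diet is the largest prefix of this list for which every included type satisfies E_i/h_i > R on the types above it.
Rate on top 1: 0.5218. wireworms: 1.05 > 0.5218 → include.
Rate on top 2: 0.5804. beetle grubs: 0.357 < 0.5804 → exclude; stop.
Optimal diet: ant pupae, wireworms — 2 of 3 types.

2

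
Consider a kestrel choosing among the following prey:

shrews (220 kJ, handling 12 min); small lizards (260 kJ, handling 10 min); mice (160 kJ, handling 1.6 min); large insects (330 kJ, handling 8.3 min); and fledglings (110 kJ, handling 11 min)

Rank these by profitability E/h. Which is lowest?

fledglings

In descending order of E/h:
mice: 160/1.6 = 100 kJ/min
large insects: 330/8.3 = 39.8 kJ/min
small lizards: 260/10 = 26 kJ/min
shrews: 220/12 = 18.3 kJ/min
fledglings: 110/11 = 10 kJ/min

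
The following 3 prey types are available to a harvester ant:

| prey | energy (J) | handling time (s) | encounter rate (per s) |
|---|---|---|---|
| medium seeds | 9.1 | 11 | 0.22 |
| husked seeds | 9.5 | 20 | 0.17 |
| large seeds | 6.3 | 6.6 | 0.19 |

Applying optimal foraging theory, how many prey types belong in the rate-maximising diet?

2

Rank by E/h (J/s): large seeds 0.955, medium seeds 0.827, husked seeds 0.475. Include each in turn until the next type's E/h falls below the running intake rate.
Rate on top 1: 0.5311. medium seeds: 0.827 > 0.5311 → include.
Rate on top 2: 0.6844. husked seeds: 0.475 < 0.6844 → exclude; stop.
Optimal diet: large seeds, medium seeds — 2 of 3 types.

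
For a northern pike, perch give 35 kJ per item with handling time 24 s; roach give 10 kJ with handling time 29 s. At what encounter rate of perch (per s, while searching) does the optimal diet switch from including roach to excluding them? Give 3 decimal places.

0.013 per s

At the threshold, the rate on perch alone equals the profitability of roach: λ·35/(1 + λ·24) = 10/29 = 0.3448.
Rearranging, λ(35 − 0.3448×24) = 0.3448, so λ = 0.3448/26.72 = 0.0129 per s.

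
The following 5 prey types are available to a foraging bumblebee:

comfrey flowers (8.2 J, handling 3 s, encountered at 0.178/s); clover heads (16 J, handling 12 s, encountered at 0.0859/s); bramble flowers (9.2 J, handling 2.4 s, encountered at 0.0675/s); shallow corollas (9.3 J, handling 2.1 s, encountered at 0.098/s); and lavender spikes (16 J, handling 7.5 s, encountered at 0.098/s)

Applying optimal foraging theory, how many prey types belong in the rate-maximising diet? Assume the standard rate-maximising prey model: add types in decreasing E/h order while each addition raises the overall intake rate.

Profitabilities (E/h, J/s): shallow corollas 4.43, bramble flowers 3.83, comfrey flowers 2.73, lavender spikes 2.13, clover heads 1.33. Add prey in this order while the next type's profitability exceeds the intake rate on those already taken.
Rate on top 1: 0.7558. bramble flowers: 3.83 > 0.7558 → include.
Rate on top 2: 1.12. comfrey flowers: 2.73 > 1.12 → include.
Rate on top 3: 1.573. lavender spikes: 2.13 > 1.573 → include.
Rate on top 4: 1.729. clover heads: 1.33 < 1.729 → exclude; stop.
Optimal diet: shallow corollas, bramble flowers, comfrey flowers, lavender spikes — 4 of 5 types.

4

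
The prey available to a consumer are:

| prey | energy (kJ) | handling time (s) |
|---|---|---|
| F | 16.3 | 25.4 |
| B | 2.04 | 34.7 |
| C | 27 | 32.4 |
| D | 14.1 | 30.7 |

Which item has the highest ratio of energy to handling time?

C

In descending order of E/h:
C: 27/32.4 = 0.833 kJ/s
F: 16.3/25.4 = 0.642 kJ/s
D: 14.1/30.7 = 0.459 kJ/s
B: 2.04/34.7 = 0.0588 kJ/s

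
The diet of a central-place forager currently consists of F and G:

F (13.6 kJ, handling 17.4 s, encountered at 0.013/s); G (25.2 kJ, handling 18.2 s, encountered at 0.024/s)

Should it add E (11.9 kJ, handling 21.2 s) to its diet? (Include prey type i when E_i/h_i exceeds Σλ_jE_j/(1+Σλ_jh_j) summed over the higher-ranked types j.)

Yes

Intake rate on the current diet: R = (0.013×13.6 + 0.024×25.2) / (1 + 0.013×17.4 + 0.024×18.2) = 0.7816/1.663 = 0.47 kJ/s.
Profitability of E: 11.9/21.2 = 0.5613 kJ/s.
Since 0.5613 > R, including E increases the long-run rate.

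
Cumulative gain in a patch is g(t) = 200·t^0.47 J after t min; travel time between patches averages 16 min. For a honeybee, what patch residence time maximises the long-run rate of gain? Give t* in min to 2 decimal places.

By the marginal value theorem, leave when the instantaneous gain rate g'(t) equals the habitat-wide average g(t)/(T + t).
g'(t) = 0.47·200·t^-0.53. Setting 0.47·200·t^-0.53 = 200·t^0.47/(16+t) gives 0.47(16+t) = t, so 0.53·t = 0.47×16.
t* = 0.47×16/0.53 = 14.19 min.

14.19 min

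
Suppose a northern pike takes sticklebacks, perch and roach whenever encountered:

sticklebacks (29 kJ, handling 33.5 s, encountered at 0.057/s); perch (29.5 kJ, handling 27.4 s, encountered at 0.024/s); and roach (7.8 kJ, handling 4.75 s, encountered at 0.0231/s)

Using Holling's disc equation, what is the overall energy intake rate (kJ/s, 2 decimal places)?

Energy encountered per unit search time: 0.057×29 + 0.024×29.5 + 0.0231×7.8 = 2.541 kJ/s.
Handling time per unit search time: 0.057×33.5 + 0.024×27.4 + 0.0231×4.75 = 2.677.
Rate = 2.541/(1 + 2.677) = 0.6911 kJ/s.

0.69 kJ/s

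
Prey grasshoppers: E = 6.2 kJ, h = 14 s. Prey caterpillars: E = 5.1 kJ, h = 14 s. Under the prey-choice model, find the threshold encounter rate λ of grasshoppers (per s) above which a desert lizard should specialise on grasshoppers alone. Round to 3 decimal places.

0.331 per s

The zero-one rule: include caterpillars iff E₂/h₂ > λE₁/(1+λh₁). Equality gives the switch point.
λE₁h₂ = E₂ + λE₂h₁ ⇒ λ = E₂/(E₁h₂ − E₂h₁) = 5.1/(86.8 − 71.4) = 0.3312 per s.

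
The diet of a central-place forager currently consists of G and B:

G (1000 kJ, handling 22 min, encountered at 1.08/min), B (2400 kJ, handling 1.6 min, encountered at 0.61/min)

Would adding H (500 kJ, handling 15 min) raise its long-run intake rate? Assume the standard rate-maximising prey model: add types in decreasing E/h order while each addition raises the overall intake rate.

Intake rate on the current diet: R = (1.08×1000 + 0.61×2400) / (1 + 1.08×22 + 0.61×1.6) = 2544/25.74 = 98.85 kJ/min.
Profitability of H: 500/15 = 33.33 kJ/min.
33.33 < 98.85, so adding H would lower the average — exclude it.

No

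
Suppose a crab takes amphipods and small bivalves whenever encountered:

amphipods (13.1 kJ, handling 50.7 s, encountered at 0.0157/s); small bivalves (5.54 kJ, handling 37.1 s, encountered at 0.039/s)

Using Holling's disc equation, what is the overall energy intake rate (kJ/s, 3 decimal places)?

R = Σλ_iE_i / (1 + Σλ_ih_i)
Numerator: 0.0157×13.1 + 0.039×5.54 = 0.4217
Denominator: 1 + 0.0157×50.7 + 0.039×37.1 = 3.243
R = 0.4217/3.243 = 0.13 kJ/s

0.130 kJ/s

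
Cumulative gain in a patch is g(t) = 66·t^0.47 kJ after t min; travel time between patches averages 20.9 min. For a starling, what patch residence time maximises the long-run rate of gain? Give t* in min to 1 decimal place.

Maximise g(t)/(T+t): set derivative to zero → g'(t)(T+t) = g(t).
g'(t) = 0.47·66·t^-0.53. Setting 0.47·66·t^-0.53 = 66·t^0.47/(20.9+t) gives 0.47(20.9+t) = t, so 0.53·t = 0.47×20.9.
t* = 0.47×20.9/0.53 = 18.53 min.

18.5 min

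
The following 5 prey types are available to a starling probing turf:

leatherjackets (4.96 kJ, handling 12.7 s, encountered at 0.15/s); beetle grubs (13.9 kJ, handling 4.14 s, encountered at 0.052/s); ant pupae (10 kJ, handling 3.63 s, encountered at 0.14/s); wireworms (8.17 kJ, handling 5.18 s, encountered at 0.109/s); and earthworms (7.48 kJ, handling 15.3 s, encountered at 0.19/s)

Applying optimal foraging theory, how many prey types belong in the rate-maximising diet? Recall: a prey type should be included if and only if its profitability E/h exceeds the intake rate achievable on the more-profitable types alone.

E/h in descending order: beetle grubs 3.36, ant pupae 2.75, wireworms 1.58, earthworms 0.489, leatherjackets 0.391 kJ/s. The optimal diet is the largest prefix of this list for which every included type satisfies E_i/h_i > R on the types above it.
Rate on top 1: 0.5948. ant pupae: 2.75 > 0.5948 → include.
Rate on top 2: 1.232. wireworms: 1.58 > 1.232 → include.
Rate on top 3: 1.317. earthworms: 0.489 < 1.317 → exclude; stop.
Optimal diet: beetle grubs, ant pupae, wireworms — 3 of 5 types.

3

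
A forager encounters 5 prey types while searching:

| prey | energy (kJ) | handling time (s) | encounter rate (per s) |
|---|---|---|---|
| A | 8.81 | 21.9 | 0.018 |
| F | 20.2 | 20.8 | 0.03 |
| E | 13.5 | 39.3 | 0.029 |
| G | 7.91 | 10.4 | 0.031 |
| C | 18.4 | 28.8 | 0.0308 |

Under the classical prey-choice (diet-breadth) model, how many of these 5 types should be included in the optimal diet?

Profitabilities (E/h, kJ/s): F 0.971, G 0.761, C 0.639, A 0.402, E 0.344. Add prey in this order while the next type's profitability exceeds the intake rate on those already taken.
Rate on top 1: 0.3732. G: 0.761 > 0.3732 → include.
Rate on top 2: 0.4373. C: 0.639 > 0.4373 → include.
Rate on top 3: 0.5004. A: 0.402 < 0.5004 → exclude; stop.
Optimal diet: F, G, C — 3 of 5 types.

3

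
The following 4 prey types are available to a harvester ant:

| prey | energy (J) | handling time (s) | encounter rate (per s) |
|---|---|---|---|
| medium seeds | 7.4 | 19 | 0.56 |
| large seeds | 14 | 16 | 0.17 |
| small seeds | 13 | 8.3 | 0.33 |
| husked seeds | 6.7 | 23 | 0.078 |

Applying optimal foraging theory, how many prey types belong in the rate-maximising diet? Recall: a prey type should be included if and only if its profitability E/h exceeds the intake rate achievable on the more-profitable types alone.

Rank by E/h (J/s): small seeds 1.57, large seeds 0.875, medium seeds 0.389, husked seeds 0.291. Include each in turn until the next type's E/h falls below the running intake rate.
Rate on top 1: 1.147. large seeds: 0.875 < 1.147 → exclude; stop.
Optimal diet: small seeds — 1 of 4 types.

1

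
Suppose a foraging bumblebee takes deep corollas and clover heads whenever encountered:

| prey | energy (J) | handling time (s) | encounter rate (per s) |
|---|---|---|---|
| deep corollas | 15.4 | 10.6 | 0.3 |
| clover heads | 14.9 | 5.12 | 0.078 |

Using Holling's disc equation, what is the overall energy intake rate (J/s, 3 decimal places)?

1.263 J/s

Energy encountered per unit search time: 0.3×15.4 + 0.078×14.9 = 5.782 J/s.
Handling time per unit search time: 0.3×10.6 + 0.078×5.12 = 3.579.
Rate = 5.782/(1 + 3.579) = 1.263 J/s.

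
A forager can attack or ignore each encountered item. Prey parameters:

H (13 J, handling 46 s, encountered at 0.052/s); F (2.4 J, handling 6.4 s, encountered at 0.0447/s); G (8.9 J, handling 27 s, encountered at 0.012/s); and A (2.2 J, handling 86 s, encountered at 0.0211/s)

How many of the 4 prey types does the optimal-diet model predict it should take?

E/h in descending order: F 0.375, G 0.33, H 0.283, A 0.0256 J/s. The optimal diet is the largest prefix of this list for which every included type satisfies E_i/h_i > R on the types above it.
Rate on top 1: 0.08342. G: 0.33 > 0.08342 → include.
Rate on top 2: 0.133. H: 0.283 > 0.133 → include.
Rate on top 3: 0.2224. A: 0.0256 < 0.2224 → exclude; stop.
Optimal diet: F, G, H — 3 of 4 types.

3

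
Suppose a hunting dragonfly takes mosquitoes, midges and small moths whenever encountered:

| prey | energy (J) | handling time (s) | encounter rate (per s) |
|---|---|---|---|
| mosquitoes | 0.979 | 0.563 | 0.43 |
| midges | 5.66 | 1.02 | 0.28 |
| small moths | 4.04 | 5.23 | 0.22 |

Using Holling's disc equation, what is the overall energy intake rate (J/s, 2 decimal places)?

R = Σλ_iE_i / (1 + Σλ_ih_i)
Numerator: 0.43×0.979 + 0.28×5.66 + 0.22×4.04 = 2.895
Denominator: 1 + 0.43×0.563 + 0.28×1.02 + 0.22×5.23 = 2.678
R = 2.895/2.678 = 1.081 J/s

1.08 J/s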